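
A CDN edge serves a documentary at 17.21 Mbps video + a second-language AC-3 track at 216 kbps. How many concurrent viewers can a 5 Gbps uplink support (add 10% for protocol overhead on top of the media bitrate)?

Audio: 216 kbps = 0.216 Mbps.
Per-viewer media rate: 17.426 Mbps.
On the wire with 10% overhead: 19.169 Mbps.
5 Gbps = 5,000 Mbps; 5,000 / 19.169 = 260.84 → 260 viewers.

260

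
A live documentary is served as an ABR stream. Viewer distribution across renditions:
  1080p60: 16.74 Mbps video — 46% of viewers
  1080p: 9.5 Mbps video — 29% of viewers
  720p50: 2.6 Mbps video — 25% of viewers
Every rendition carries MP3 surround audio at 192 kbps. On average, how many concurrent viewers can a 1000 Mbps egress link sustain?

88

Audio: 192 kbps = 0.192 Mbps.
Average per-viewer bitrate: 0.46×16.932 + 0.29×9.692 + 0.25×2.792 = 11.297 Mbps.
1000 Mbps = 1,000 Mbps; 1,000 / 11.297 = 88.52 → 88.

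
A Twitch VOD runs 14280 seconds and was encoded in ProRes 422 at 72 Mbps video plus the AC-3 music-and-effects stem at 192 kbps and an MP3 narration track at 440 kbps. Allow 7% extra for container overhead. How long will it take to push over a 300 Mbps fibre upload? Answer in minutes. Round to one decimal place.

61.7 minutes

Audio total: 192 + 440 = 632 kbps = 0.632 Mbps.
Total bitrate: 72.632 Mbps.
File: 72.632 Mbps × 14280 s = 1037185.0 Mb.
With 7% container overhead: ×1.07. → 1109787.9 Mb.
At 300 Mbps: 1109787.9 / 300 = 3699.3 s ≈ 61.7 minutes.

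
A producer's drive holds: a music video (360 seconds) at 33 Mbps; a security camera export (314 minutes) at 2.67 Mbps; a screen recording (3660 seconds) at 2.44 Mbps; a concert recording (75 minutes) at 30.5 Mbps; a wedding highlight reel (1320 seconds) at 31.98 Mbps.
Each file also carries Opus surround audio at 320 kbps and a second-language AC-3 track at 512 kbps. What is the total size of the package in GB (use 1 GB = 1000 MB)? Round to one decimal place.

34.3 GB

Audio total: 320 + 512 = 832 kbps = 0.832 Mbps.
music video: 33.832 Mbps × 360 s = 12179.5 Mb
security camera export: 3.502 Mbps × 18840 s = 65977.7 Mb
screen recording: 3.272 Mbps × 3660 s = 11975.5 Mb
concert recording: 31.332 Mbps × 4500 s = 140994.0 Mb
wedding highlight reel: 32.812 Mbps × 1320 s = 43311.8 Mb
Total: 274438.6 Mb = 34304.8 MB.
= 34.30 GB.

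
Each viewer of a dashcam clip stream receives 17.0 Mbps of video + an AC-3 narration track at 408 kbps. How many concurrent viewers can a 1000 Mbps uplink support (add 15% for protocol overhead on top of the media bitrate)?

Audio: 408 kbps = 0.408 Mbps.
Per-viewer media rate: 17.408 Mbps.
On the wire with 15% overhead: 20.019 Mbps.
1000 Mbps = 1,000 Mbps; 1,000 / 20.019 = 49.95 → 49 viewers.

49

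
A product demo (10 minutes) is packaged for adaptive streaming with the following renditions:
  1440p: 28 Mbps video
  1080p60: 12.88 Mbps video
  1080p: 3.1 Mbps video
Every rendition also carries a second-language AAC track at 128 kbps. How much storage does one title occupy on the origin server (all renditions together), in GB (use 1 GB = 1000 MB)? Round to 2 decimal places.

10 min = 600 s
Audio: 128 kbps = 0.128 Mbps.
Sum of rendition bitrates: (28+0.128) + (12.88+0.128) + (3.1+0.128) = 44.364 Mbps.
× 600 s = 26,618 Mb = 3,327 MB = 3.327 GB.

3.33 GB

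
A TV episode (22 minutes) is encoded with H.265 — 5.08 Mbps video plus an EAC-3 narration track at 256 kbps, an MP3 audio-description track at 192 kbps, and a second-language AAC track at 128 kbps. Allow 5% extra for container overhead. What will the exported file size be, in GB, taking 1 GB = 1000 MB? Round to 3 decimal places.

0.980 GB

22 min = 1320 s
Audio total: 256 + 192 + 128 = 576 kbps = 0.576 Mbps.
Total bitrate: 5.08 + 0.576 = 5.656 Mbps.
Stream data: 5.656 Mbps × 1320 s = 7465.9 Mb.
With 5% container overhead: ×1.05.
7,839 Mb ÷ 8 = 979.9 MB → 0.9799 GB.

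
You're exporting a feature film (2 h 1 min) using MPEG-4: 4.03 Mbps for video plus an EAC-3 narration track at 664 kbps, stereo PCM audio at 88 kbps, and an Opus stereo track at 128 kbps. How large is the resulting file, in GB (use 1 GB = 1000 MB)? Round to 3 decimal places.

2 h 1 min = 121 min = 7260 s
Audio total: 664 + 88 + 128 = 880 kbps = 0.880 Mbps.
Total bitrate: 4.03 + 0.880 = 4.910 Mbps.
Stream data: 4.910 Mbps × 7260 s = 35646.6 Mb.
35,647 Mb ÷ 8 = 4,456 MB → 4.456 GB.

4.456 GB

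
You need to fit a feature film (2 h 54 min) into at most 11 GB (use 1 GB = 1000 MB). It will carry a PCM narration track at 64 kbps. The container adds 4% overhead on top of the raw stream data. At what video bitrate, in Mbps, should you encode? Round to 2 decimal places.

Budget: 11 GB = 88000.0 Mb.
Stream payload after overhead: 88000.0 / 1.04 = 84615.4 Mb.
2 h 54 min = 174 min = 10440 s
Total bitrate budget: 84615.4 Mb / 10440 s = 8.105 Mbps.
Audio: 64 kbps = 0.064 Mbps.
Video: 8.105 − 0.064 = 8.041 Mbps.

8.04 Mbps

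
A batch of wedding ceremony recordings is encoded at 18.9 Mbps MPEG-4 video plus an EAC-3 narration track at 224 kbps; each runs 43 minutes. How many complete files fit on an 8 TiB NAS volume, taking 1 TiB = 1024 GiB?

1426

43 min = 2580 s
Audio: 224 kbps = 0.224 Mbps.
Total bitrate: 19.124 Mbps.
Per item: 19.124 Mbps × 2580 s = 49,340 Mb = 6,167 MB.
Capacity: 8 TiB = 70,368,744 Mb; 1426.20 items → 1426 complete.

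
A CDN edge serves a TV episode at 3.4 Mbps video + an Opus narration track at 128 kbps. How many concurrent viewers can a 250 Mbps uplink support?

70

Audio: 128 kbps = 0.128 Mbps.
Per-viewer media rate: 3.528 Mbps.
250 Mbps = 250.0 Mbps; 250.0 / 3.528 = 70.86 → 70 viewers.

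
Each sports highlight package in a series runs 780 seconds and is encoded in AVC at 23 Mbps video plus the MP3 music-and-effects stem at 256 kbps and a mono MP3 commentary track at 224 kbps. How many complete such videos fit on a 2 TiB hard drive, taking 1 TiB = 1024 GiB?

960

Audio total: 256 + 224 = 480 kbps = 0.480 Mbps.
Total bitrate: 23.480 Mbps.
Per item: 23.480 Mbps × 780 s = 18,314 Mb = 2,289 MB.
Capacity: 2 TiB = 17,592,186 Mb; 960.57 items → 960 complete.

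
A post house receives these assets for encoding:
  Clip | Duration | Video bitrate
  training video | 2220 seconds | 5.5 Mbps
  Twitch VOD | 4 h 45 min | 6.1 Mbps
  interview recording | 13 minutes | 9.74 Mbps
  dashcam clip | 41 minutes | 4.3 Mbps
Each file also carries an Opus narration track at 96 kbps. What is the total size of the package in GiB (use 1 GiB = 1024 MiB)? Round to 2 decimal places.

Audio: 96 kbps = 0.096 Mbps.
training video: 5.596 Mbps × 2220 s = 12423.1 Mb
Twitch VOD: 6.196 Mbps × 17100 s = 105951.6 Mb
interview recording: 9.836 Mbps × 780 s = 7672.1 Mb
dashcam clip: 4.396 Mbps × 2460 s = 10814.2 Mb
Total: 136861.0 Mb = 17107.6 MB.
= 15.93 GiB.

15.93 GiB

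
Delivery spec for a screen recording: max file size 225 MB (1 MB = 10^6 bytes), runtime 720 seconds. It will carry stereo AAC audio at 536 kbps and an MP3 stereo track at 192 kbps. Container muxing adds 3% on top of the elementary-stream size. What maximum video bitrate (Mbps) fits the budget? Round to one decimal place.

1.7 Mbps

Budget: 225 MB = 1800.0 Mb.
Stream payload after overhead: 1800.0 / 1.03 = 1747.6 Mb.
Total bitrate budget: 1747.6 Mb / 720 s = 2.427 Mbps.
Audio total: 536 + 192 = 728 kbps = 0.728 Mbps.
Video: 2.427 − 0.728 = 1.699 Mbps.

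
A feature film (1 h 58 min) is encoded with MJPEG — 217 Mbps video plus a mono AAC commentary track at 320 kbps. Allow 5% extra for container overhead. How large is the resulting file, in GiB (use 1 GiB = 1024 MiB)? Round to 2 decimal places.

1 h 58 min = 118 min = 7080 s
Audio: 320 kbps = 0.320 Mbps.
Total bitrate: 217 + 0.320 = 217.320 Mbps.
Stream data: 217.320 Mbps × 7080 s = 1538625.6 Mb.
With 5% container overhead: ×1.05.
1,615,557 Mb = 201,944,610,000 bytes ÷ 1,073,741,824 = 188.1 GiB.

188.08 GiB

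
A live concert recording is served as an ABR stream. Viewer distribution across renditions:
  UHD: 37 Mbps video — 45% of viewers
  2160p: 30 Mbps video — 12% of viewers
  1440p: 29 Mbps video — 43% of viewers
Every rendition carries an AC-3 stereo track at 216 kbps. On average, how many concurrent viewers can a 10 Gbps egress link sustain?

Audio: 216 kbps = 0.216 Mbps.
Average per-viewer bitrate: 0.45×37.216 + 0.12×30.216 + 0.43×29.216 = 32.936 Mbps.
10 Gbps = 10,000 Mbps; 10,000 / 32.936 = 303.62 → 303.

303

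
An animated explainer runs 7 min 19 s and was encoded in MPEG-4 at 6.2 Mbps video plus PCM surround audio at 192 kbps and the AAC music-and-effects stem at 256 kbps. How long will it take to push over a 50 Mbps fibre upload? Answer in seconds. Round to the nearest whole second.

7 min 19 s = 439 s
Audio total: 192 + 256 = 448 kbps = 0.448 Mbps.
Total bitrate: 6.648 Mbps.
File: 6.648 Mbps × 439 s = 2918.5 Mb.
At 50 Mbps: 2918.5 / 50 = 58.4 s ≈ 58.4 seconds.

58 seconds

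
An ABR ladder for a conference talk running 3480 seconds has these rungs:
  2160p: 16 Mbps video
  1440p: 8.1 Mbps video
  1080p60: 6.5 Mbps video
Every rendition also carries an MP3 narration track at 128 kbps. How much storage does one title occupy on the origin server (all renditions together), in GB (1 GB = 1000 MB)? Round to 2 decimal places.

13.48 GB

Audio: 128 kbps = 0.128 Mbps.
Sum of rendition bitrates: (16+0.128) + (8.1+0.128) + (6.5+0.128) = 30.984 Mbps.
× 3480 s = 107,824 Mb = 13,478 MB = 13.48 GB.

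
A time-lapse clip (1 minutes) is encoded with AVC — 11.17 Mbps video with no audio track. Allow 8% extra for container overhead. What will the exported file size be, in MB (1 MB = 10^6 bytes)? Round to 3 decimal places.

90.477 MB

Total bitrate: 11.17 Mbps.
Stream data: 11.170 Mbps × 60 s = 670.2 Mb.
With 8% container overhead: ×1.08.
723.8 Mb ÷ 8 = 90.48 MB → 90.48 MB.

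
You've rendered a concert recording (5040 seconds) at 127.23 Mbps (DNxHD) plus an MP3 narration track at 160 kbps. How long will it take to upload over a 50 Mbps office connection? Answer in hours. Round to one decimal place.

Audio: 160 kbps = 0.160 Mbps.
Total bitrate: 127.390 Mbps.
File: 127.390 Mbps × 5040 s = 642045.6 Mb.
At 50 Mbps: 642045.6 / 50 = 12840.9 s ≈ 3.57 hours.

3.6 hours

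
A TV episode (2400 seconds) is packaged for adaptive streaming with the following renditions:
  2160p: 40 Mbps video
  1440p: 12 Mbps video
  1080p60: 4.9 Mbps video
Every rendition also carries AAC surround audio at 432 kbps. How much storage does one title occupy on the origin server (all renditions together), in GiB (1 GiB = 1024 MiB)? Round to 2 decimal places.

16.26 GiB

Audio: 432 kbps = 0.432 Mbps.
Sum of rendition bitrates: (40+0.432) + (12+0.432) + (4.9+0.432) = 58.196 Mbps.
× 2400 s = 139,670 Mb = 17,459 MB = 16.26 GiB.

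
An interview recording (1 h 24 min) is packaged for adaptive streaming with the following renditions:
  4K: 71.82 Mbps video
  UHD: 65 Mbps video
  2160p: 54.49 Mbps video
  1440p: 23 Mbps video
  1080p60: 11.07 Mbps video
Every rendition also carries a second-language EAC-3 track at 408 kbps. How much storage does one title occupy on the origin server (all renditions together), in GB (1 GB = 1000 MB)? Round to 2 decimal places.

1 h 24 min = 84 min = 5040 s
Audio: 408 kbps = 0.408 Mbps.
Sum of rendition bitrates: (71.82+0.408) + (65+0.408) + (54.49+0.408) + (23+0.408) + (11.07+0.408) = 227.420 Mbps.
× 5040 s = 1,146,197 Mb = 143,275 MB = 143.3 GB.

143.27 GB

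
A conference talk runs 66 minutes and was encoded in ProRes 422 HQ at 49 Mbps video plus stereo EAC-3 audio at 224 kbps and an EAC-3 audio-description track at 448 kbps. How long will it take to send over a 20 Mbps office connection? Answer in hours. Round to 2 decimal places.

2.73 hours

66 min = 3960 s
Audio total: 224 + 448 = 672 kbps = 0.672 Mbps.
Total bitrate: 49.672 Mbps.
File: 49.672 Mbps × 3960 s = 196701.1 Mb.
At 20 Mbps: 196701.1 / 20 = 9835.1 s ≈ 2.73 hours.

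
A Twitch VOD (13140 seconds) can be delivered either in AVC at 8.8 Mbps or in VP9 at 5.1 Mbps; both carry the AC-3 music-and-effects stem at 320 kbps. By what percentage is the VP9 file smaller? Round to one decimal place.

40.6%

Audio: 320 kbps = 0.320 Mbps.
AVC: 9.120 Mbps × 13140 s = 119836.8 Mb = 14.980 GB.
VP9: 5.420 Mbps × 13140 s = 71218.8 Mb = 8.902 GB.
Reduction: (1 − 8.902/14.980) × 100 = 40.57%.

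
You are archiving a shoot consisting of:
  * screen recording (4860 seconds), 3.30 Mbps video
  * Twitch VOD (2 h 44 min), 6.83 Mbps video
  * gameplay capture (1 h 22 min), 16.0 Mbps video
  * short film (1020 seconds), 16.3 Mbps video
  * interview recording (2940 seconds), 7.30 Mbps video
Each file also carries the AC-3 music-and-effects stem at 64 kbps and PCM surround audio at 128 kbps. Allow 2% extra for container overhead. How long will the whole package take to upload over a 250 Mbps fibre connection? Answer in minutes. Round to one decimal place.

Audio total: 64 + 128 = 192 kbps = 0.192 Mbps.
screen recording: 3.492 Mbps × 4860 s × 1.02 = 17310.5 Mb
Twitch VOD: 7.022 Mbps × 9840 s × 1.02 = 70478.4 Mb
gameplay capture: 16.192 Mbps × 4920 s × 1.02 = 81257.9 Mb
short film: 16.492 Mbps × 1020 s × 1.02 = 17158.3 Mb
interview recording: 7.492 Mbps × 2940 s × 1.02 = 22467.0 Mb
Total: 208672.2 Mb = 26084.0 MB.
At 250 Mbps: 208672.2 / 250 = 835 s ≈ 13.9 minutes.

13.9 minutes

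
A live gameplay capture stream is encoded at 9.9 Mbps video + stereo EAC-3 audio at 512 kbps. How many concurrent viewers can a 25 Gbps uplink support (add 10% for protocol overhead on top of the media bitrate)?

Audio: 512 kbps = 0.512 Mbps.
Per-viewer media rate: 10.412 Mbps.
On the wire with 10% overhead: 11.453 Mbps.
25 Gbps = 25,000 Mbps; 25,000 / 11.453 = 2182.80 → 2182 viewers.

2182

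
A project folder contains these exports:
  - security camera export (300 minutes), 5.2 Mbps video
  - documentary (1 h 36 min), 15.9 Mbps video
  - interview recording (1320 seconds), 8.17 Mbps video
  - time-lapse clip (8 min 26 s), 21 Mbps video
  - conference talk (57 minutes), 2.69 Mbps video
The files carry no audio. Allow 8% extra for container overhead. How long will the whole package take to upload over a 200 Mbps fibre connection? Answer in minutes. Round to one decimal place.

19.4 minutes

security camera export: 5.200 Mbps × 18000 s × 1.08 = 101088.0 Mb
documentary: 15.900 Mbps × 5760 s × 1.08 = 98910.7 Mb
interview recording: 8.170 Mbps × 1320 s × 1.08 = 11647.2 Mb
time-lapse clip: 21.000 Mbps × 506 s × 1.08 = 11476.1 Mb
conference talk: 2.690 Mbps × 3420 s × 1.08 = 9935.8 Mb
Total: 233057.7 Mb = 29132.2 MB.
At 200 Mbps: 233057.7 / 200 = 1165 s ≈ 19.4 minutes.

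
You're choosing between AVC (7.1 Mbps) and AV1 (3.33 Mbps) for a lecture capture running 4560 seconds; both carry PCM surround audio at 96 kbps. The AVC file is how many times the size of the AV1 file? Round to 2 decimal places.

Audio: 96 kbps = 0.096 Mbps.
AVC: 7.196 Mbps × 4560 s = 32813.8 Mb = 4.102 GB.
AV1: 3.426 Mbps × 4560 s = 15622.6 Mb = 1.953 GB.
Ratio: 4.102 / 1.953 = 2.100.

2.10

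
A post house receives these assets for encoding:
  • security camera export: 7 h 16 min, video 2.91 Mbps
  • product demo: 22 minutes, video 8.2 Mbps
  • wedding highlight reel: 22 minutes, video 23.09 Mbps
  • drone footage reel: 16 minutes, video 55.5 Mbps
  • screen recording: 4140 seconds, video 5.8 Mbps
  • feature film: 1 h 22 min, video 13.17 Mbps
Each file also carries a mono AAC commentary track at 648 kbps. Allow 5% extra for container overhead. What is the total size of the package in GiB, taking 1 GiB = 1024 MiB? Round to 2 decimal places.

34.80 GiB

Audio: 648 kbps = 0.648 Mbps.
security camera export: 3.558 Mbps × 26160 s × 1.05 = 97731.1 Mb
product demo: 8.848 Mbps × 1320 s × 1.05 = 12263.3 Mb
wedding highlight reel: 23.738 Mbps × 1320 s × 1.05 = 32900.9 Mb
drone footage reel: 56.148 Mbps × 960 s × 1.05 = 56597.2 Mb
screen recording: 6.448 Mbps × 4140 s × 1.05 = 28029.5 Mb
feature film: 13.818 Mbps × 4920 s × 1.05 = 71383.8 Mb
Total: 298905.8 Mb = 37363.2 MB.
= 34.80 GiB.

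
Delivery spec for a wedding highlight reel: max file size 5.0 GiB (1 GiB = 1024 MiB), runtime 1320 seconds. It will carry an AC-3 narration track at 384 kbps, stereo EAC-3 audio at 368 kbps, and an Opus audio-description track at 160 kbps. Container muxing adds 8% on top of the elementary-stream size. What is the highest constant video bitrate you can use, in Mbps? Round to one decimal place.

29.2 Mbps

Budget: 5.0 GiB = 42949.7 Mb.
Stream payload after overhead: 42949.7 / 1.08 = 39768.2 Mb.
Total bitrate budget: 39768.2 Mb / 1320 s = 30.127 Mbps.
Audio total: 384 + 368 + 160 = 912 kbps = 0.912 Mbps.
Video: 30.127 − 0.912 = 29.215 Mbps.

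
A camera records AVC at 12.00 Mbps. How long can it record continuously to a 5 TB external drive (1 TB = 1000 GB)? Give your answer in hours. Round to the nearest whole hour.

Capacity: 5 TB = 40,000,000 Mb.
Recording time: 40,000,000 / 12.000 = 3,333,333 s ≈ 926 hours.

926 hours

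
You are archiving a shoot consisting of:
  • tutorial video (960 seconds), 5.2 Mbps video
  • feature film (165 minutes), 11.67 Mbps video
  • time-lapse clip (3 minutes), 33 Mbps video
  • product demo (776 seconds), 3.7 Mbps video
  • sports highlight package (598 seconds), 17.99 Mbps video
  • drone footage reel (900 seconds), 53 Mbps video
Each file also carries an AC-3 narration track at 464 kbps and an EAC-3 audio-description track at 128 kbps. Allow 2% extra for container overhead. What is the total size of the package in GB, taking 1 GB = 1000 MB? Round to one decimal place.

Audio total: 464 + 128 = 592 kbps = 0.592 Mbps.
tutorial video: 5.792 Mbps × 960 s × 1.02 = 5671.5 Mb
feature film: 12.262 Mbps × 9900 s × 1.02 = 123821.7 Mb
time-lapse clip: 33.592 Mbps × 180 s × 1.02 = 6167.5 Mb
product demo: 4.292 Mbps × 776 s × 1.02 = 3397.2 Mb
sports highlight package: 18.582 Mbps × 598 s × 1.02 = 11334.3 Mb
drone footage reel: 53.592 Mbps × 900 s × 1.02 = 49197.5 Mb
Total: 199589.6 Mb = 24948.7 MB.
= 24.95 GB.

24.9 GB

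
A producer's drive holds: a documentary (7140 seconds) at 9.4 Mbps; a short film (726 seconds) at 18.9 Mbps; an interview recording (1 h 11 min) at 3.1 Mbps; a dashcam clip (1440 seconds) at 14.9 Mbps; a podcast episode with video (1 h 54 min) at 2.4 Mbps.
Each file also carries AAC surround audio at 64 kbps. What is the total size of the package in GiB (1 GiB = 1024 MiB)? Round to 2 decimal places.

15.51 GiB

Audio: 64 kbps = 0.064 Mbps.
documentary: 9.464 Mbps × 7140 s = 67573.0 Mb
short film: 18.964 Mbps × 726 s = 13767.9 Mb
interview recording: 3.164 Mbps × 4260 s = 13478.6 Mb
dashcam clip: 14.964 Mbps × 1440 s = 21548.2 Mb
podcast episode with video: 2.464 Mbps × 6840 s = 16853.8 Mb
Total: 133221.4 Mb = 16652.7 MB.
= 15.51 GiB.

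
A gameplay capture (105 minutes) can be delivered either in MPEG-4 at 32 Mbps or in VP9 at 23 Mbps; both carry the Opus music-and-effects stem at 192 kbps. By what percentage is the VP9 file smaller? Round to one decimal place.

28.0%

105 min = 6300 s
Audio: 192 kbps = 0.192 Mbps.
MPEG-4: 32.192 Mbps × 6300 s = 202809.6 Mb = 25.351 GB.
VP9: 23.192 Mbps × 6300 s = 146109.6 Mb = 18.264 GB.
Reduction: (1 − 18.264/25.351) × 100 = 27.96%.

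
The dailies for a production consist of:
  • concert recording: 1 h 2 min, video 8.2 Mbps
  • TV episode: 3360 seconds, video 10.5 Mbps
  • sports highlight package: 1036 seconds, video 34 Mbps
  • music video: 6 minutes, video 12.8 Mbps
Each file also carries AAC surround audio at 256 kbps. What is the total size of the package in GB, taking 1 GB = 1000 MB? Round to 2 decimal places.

13.47 GB

Audio: 256 kbps = 0.256 Mbps.
concert recording: 8.456 Mbps × 3720 s = 31456.3 Mb
TV episode: 10.756 Mbps × 3360 s = 36140.2 Mb
sports highlight package: 34.256 Mbps × 1036 s = 35489.2 Mb
music video: 13.056 Mbps × 360 s = 4700.2 Mb
Total: 107785.9 Mb = 13473.2 MB.
= 13.47 GB.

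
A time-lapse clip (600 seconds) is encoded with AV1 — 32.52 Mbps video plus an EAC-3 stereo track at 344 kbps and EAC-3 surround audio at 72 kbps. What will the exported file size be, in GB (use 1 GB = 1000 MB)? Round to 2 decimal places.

Audio total: 344 + 72 = 416 kbps = 0.416 Mbps.
Total bitrate: 32.52 + 0.416 = 32.936 Mbps.
Stream data: 32.936 Mbps × 600 s = 19761.6 Mb.
19,762 Mb ÷ 8 = 2,470 MB → 2.470 GB.

2.47 GB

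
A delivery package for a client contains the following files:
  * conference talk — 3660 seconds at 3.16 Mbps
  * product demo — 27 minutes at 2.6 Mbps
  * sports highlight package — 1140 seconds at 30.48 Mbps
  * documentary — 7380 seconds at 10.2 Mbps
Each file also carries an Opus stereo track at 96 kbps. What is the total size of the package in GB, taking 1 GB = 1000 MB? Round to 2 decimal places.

15.89 GB

Audio: 96 kbps = 0.096 Mbps.
conference talk: 3.256 Mbps × 3660 s = 11917.0 Mb
product demo: 2.696 Mbps × 1620 s = 4367.5 Mb
sports highlight package: 30.576 Mbps × 1140 s = 34856.6 Mb
documentary: 10.296 Mbps × 7380 s = 75984.5 Mb
Total: 127125.6 Mb = 15890.7 MB.
= 15.89 GB.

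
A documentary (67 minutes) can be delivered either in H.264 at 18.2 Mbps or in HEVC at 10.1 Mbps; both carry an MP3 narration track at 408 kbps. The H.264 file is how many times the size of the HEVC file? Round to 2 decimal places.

1.77

67 min = 4020 s
Audio: 408 kbps = 0.408 Mbps.
H.264: 18.608 Mbps × 4020 s = 74804.2 Mb = 8.708 GiB.
HEVC: 10.508 Mbps × 4020 s = 42242.2 Mb = 4.918 GiB.
Ratio: 8.708 / 4.918 = 1.771.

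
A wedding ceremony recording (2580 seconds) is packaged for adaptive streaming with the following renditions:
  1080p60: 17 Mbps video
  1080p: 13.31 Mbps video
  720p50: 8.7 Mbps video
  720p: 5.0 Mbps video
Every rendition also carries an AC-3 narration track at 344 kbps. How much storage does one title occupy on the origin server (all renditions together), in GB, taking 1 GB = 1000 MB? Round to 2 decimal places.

Audio: 344 kbps = 0.344 Mbps.
Sum of rendition bitrates: (17+0.344) + (13.31+0.344) + (8.7+0.344) + (5.0+0.344) = 45.386 Mbps.
× 2580 s = 117,096 Mb = 14,637 MB = 14.64 GB.

14.64 GB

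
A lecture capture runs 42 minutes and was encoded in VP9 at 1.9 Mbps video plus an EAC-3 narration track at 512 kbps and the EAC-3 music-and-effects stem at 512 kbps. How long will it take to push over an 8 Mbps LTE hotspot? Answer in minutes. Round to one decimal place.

15.4 minutes

42 min = 2520 s
Audio total: 512 + 512 = 1024 kbps = 1.024 Mbps.
Total bitrate: 2.924 Mbps.
File: 2.924 Mbps × 2520 s = 7368.5 Mb.
At 8 Mbps: 7368.5 / 8 = 921.1 s ≈ 15.4 minutes.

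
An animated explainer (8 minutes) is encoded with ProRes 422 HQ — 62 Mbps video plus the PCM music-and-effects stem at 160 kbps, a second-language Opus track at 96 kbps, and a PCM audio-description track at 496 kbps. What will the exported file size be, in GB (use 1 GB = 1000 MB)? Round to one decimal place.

8 min = 480 s
Audio total: 160 + 96 + 496 = 752 kbps = 0.752 Mbps.
Total bitrate: 62 + 0.752 = 62.752 Mbps.
Stream data: 62.752 Mbps × 480 s = 30121.0 Mb.
30,121 Mb ÷ 8 = 3,765 MB → 3.765 GB.

3.8 GB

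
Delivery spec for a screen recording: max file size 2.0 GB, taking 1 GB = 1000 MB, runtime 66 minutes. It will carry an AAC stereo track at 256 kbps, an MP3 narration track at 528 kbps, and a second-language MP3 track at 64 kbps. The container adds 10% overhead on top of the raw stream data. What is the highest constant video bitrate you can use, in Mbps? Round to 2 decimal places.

2.83 Mbps

Budget: 2.0 GB = 16000.0 Mb.
Stream payload after overhead: 16000.0 / 1.10 = 14545.5 Mb.
66 min = 3960 s
Total bitrate budget: 14545.5 Mb / 3960 s = 3.673 Mbps.
Audio total: 256 + 528 + 64 = 848 kbps = 0.848 Mbps.
Video: 3.673 − 0.848 = 2.825 Mbps.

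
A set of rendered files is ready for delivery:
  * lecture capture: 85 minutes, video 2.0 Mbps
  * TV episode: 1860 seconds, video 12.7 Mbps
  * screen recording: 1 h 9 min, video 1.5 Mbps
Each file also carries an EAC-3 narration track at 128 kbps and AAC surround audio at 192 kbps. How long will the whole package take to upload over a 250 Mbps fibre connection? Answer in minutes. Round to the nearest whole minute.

3 minutes

Audio total: 128 + 192 = 320 kbps = 0.320 Mbps.
lecture capture: 2.320 Mbps × 5100 s = 11832.0 Mb
TV episode: 13.020 Mbps × 1860 s = 24217.2 Mb
screen recording: 1.820 Mbps × 4140 s = 7534.8 Mb
Total: 43584.0 Mb = 5448.0 MB.
At 250 Mbps: 43584.0 / 250 = 174 s ≈ 2.91 minutes.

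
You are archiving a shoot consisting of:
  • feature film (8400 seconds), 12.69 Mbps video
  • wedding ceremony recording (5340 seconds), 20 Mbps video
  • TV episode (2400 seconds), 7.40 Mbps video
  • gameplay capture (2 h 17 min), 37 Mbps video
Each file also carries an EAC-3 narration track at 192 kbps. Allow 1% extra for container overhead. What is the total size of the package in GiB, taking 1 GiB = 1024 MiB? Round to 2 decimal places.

Audio: 192 kbps = 0.192 Mbps.
feature film: 12.882 Mbps × 8400 s × 1.01 = 109290.9 Mb
wedding ceremony recording: 20.192 Mbps × 5340 s × 1.01 = 108903.5 Mb
TV episode: 7.592 Mbps × 2400 s × 1.01 = 18403.0 Mb
gameplay capture: 37.192 Mbps × 8220 s × 1.01 = 308775.4 Mb
Total: 545372.9 Mb = 68171.6 MB.
= 63.49 GiB.

63.49 GiB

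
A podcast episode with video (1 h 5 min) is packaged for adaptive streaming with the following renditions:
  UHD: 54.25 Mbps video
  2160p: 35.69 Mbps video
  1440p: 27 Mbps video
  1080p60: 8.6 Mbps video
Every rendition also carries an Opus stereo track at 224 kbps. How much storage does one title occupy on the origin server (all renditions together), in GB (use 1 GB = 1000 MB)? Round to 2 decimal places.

61.64 GB

1 h 5 min = 65 min = 3900 s
Audio: 224 kbps = 0.224 Mbps.
Sum of rendition bitrates: (54.25+0.224) + (35.69+0.224) + (27+0.224) + (8.6+0.224) = 126.436 Mbps.
× 3900 s = 493,100 Mb = 61,638 MB = 61.64 GB.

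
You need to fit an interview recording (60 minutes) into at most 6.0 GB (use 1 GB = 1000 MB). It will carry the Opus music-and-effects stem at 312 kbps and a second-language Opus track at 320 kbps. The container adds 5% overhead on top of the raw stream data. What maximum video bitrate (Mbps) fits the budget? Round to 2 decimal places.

Budget: 6.0 GB = 48000.0 Mb.
Stream payload after overhead: 48000.0 / 1.05 = 45714.3 Mb.
60 min = 3600 s
Total bitrate budget: 45714.3 Mb / 3600 s = 12.698 Mbps.
Audio total: 312 + 320 = 632 kbps = 0.632 Mbps.
Video: 12.698 − 0.632 = 12.066 Mbps.

12.07 Mbps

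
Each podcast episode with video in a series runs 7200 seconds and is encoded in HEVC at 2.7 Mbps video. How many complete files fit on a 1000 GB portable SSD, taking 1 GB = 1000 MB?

Per item: 2.700 Mbps × 7200 s = 19,440 Mb = 2,430 MB.
Capacity: 1000 GB = 8,000,000 Mb; 411.52 items → 411 complete.

411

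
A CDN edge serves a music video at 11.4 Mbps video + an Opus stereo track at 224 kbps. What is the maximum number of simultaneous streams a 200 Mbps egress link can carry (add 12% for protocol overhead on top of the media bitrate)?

Audio: 224 kbps = 0.224 Mbps.
Per-viewer media rate: 11.624 Mbps.
On the wire with 12% overhead: 13.019 Mbps.
200 Mbps = 200.0 Mbps; 200.0 / 13.019 = 15.36 → 15 viewers.

15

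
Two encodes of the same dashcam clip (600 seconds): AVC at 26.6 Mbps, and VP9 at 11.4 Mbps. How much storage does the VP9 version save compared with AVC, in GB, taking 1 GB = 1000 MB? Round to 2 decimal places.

AVC: 26.600 Mbps × 600 s = 15960.0 Mb = 1.995 GB.
VP9: 11.400 Mbps × 600 s = 6840.0 Mb = 0.855 GB.
Saving: 1.995 − 0.855 = 1.140 GB.

1.14 GB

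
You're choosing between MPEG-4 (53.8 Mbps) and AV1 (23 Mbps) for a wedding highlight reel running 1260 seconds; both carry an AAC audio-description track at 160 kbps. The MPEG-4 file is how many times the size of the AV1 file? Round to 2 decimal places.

Audio: 160 kbps = 0.160 Mbps.
MPEG-4: 53.960 Mbps × 1260 s = 67989.6 Mb = 8.499 GB.
AV1: 23.160 Mbps × 1260 s = 29181.6 Mb = 3.648 GB.
Ratio: 8.499 / 3.648 = 2.330.

2.33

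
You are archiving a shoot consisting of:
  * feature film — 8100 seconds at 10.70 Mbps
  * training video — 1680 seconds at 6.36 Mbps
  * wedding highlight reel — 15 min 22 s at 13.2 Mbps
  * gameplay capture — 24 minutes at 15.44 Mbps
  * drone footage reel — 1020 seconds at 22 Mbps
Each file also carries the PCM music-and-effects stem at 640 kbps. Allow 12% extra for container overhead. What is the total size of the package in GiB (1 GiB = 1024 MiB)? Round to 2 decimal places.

21.20 GiB

Audio: 640 kbps = 0.640 Mbps.
feature film: 11.340 Mbps × 8100 s × 1.12 = 102876.5 Mb
training video: 7.000 Mbps × 1680 s × 1.12 = 13171.2 Mb
wedding highlight reel: 13.840 Mbps × 922 s × 1.12 = 14291.7 Mb
gameplay capture: 16.080 Mbps × 1440 s × 1.12 = 25933.8 Mb
drone footage reel: 22.640 Mbps × 1020 s × 1.12 = 25863.9 Mb
Total: 182137.2 Mb = 22767.1 MB.
= 21.20 GiB.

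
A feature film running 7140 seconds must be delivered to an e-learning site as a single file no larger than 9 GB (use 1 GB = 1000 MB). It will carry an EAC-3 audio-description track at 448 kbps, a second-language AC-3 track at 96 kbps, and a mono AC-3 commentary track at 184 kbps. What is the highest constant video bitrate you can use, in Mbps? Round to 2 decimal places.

Budget: 9 GB = 72000.0 Mb.
Total bitrate budget: 72000.0 Mb / 7140 s = 10.084 Mbps.
Audio total: 448 + 96 + 184 = 728 kbps = 0.728 Mbps.
Video: 10.084 − 0.728 = 9.356 Mbps.

9.36 Mbps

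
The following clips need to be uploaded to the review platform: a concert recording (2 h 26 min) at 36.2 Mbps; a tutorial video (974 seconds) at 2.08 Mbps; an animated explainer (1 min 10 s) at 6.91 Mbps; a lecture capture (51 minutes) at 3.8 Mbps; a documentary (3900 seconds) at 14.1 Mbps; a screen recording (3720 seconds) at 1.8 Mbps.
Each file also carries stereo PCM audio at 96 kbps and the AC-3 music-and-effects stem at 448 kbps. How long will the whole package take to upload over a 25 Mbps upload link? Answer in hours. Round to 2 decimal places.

4.49 hours

Audio total: 96 + 448 = 544 kbps = 0.544 Mbps.
concert recording: 36.744 Mbps × 8760 s = 321877.4 Mb
tutorial video: 2.624 Mbps × 974 s = 2555.8 Mb
animated explainer: 7.454 Mbps × 70 s = 521.8 Mb
lecture capture: 4.344 Mbps × 3060 s = 13292.6 Mb
documentary: 14.644 Mbps × 3900 s = 57111.6 Mb
screen recording: 2.344 Mbps × 3720 s = 8719.7 Mb
Total: 404078.9 Mb = 50509.9 MB.
At 25 Mbps: 404078.9 / 25 = 16163 s ≈ 4.49 hours.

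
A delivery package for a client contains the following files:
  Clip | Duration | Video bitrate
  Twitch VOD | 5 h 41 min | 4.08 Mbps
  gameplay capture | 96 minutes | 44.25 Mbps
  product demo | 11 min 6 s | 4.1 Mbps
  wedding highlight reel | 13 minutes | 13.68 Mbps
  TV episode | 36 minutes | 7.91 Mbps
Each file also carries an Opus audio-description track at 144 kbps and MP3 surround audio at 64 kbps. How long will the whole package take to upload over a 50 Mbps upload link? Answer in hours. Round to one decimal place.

Audio total: 144 + 64 = 208 kbps = 0.208 Mbps.
Twitch VOD: 4.288 Mbps × 20460 s = 87732.5 Mb
gameplay capture: 44.458 Mbps × 5760 s = 256078.1 Mb
product demo: 4.308 Mbps × 666 s = 2869.1 Mb
wedding highlight reel: 13.888 Mbps × 780 s = 10832.6 Mb
TV episode: 8.118 Mbps × 2160 s = 17534.9 Mb
Total: 375047.2 Mb = 46880.9 MB.
At 50 Mbps: 375047.2 / 50 = 7501 s ≈ 2.08 hours.

2.1 hours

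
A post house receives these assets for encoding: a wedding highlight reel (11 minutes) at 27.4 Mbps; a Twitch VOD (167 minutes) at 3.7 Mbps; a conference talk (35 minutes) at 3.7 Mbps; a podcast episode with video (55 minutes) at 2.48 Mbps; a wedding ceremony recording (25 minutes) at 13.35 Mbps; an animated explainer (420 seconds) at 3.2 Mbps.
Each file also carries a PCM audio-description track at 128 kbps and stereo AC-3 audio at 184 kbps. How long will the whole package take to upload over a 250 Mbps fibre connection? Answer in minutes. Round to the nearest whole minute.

7 minutes

Audio total: 128 + 184 = 312 kbps = 0.312 Mbps.
wedding highlight reel: 27.712 Mbps × 660 s = 18289.9 Mb
Twitch VOD: 4.012 Mbps × 10020 s = 40200.2 Mb
conference talk: 4.012 Mbps × 2100 s = 8425.2 Mb
podcast episode with video: 2.792 Mbps × 3300 s = 9213.6 Mb
wedding ceremony recording: 13.662 Mbps × 1500 s = 20493.0 Mb
animated explainer: 3.512 Mbps × 420 s = 1475.0 Mb
Total: 98097.0 Mb = 12262.1 MB.
At 250 Mbps: 98097.0 / 250 = 392 s ≈ 6.54 minutes.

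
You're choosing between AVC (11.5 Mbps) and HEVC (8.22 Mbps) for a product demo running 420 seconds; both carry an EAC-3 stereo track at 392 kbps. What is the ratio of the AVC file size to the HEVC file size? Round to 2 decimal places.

1.38

Audio: 392 kbps = 0.392 Mbps.
AVC: 11.892 Mbps × 420 s = 4994.6 Mb = 0.624 GB.
HEVC: 8.612 Mbps × 420 s = 3617.0 Mb = 0.452 GB.
Ratio: 0.624 / 0.452 = 1.381.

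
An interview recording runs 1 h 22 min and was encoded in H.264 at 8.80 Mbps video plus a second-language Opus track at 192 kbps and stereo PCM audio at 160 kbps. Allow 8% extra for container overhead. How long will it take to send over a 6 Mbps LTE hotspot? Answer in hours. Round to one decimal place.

2.3 hours

1 h 22 min = 82 min = 4920 s
Audio total: 192 + 160 = 352 kbps = 0.352 Mbps.
Total bitrate: 9.152 Mbps.
File: 9.152 Mbps × 4920 s = 45027.8 Mb.
With 8% container overhead: ×1.08. → 48630.1 Mb.
At 6 Mbps: 48630.1 / 6 = 8105.0 s ≈ 2.25 hours.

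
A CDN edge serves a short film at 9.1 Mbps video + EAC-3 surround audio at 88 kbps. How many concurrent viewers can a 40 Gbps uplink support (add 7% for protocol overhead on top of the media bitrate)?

Audio: 88 kbps = 0.088 Mbps.
Per-viewer media rate: 9.188 Mbps.
On the wire with 7% overhead: 9.831 Mbps.
40 Gbps = 40,000 Mbps; 40,000 / 9.831 = 4068.70 → 4068 viewers.

4068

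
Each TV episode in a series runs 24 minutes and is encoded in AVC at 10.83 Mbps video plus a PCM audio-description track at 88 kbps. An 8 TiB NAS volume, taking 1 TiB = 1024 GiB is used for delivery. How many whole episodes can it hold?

4475

24 min = 1440 s
Audio: 88 kbps = 0.088 Mbps.
Total bitrate: 10.918 Mbps.
Per item: 10.918 Mbps × 1440 s = 15,722 Mb = 1,965 MB.
Capacity: 8 TiB = 70,368,744 Mb; 4475.84 items → 4475 complete.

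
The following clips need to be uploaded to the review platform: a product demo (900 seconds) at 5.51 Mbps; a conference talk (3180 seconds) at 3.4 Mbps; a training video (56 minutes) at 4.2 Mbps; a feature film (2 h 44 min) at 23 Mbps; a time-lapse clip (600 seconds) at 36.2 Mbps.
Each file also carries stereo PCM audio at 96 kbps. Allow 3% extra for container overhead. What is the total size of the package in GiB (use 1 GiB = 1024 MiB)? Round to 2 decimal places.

Audio: 96 kbps = 0.096 Mbps.
product demo: 5.606 Mbps × 900 s × 1.03 = 5196.8 Mb
conference talk: 3.496 Mbps × 3180 s × 1.03 = 11450.8 Mb
training video: 4.296 Mbps × 3360 s × 1.03 = 14867.6 Mb
feature film: 23.096 Mbps × 9840 s × 1.03 = 234082.6 Mb
time-lapse clip: 36.296 Mbps × 600 s × 1.03 = 22430.9 Mb
Total: 288028.7 Mb = 36003.6 MB.
= 33.53 GiB.

33.53 GiB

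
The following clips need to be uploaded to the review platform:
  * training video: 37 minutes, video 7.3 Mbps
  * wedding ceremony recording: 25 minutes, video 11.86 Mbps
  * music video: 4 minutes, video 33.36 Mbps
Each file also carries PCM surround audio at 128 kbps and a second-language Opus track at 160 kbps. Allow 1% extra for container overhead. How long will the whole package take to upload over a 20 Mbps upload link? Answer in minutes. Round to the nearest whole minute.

Audio total: 128 + 160 = 288 kbps = 0.288 Mbps.
training video: 7.588 Mbps × 2220 s × 1.01 = 17013.8 Mb
wedding ceremony recording: 12.148 Mbps × 1500 s × 1.01 = 18404.2 Mb
music video: 33.648 Mbps × 240 s × 1.01 = 8156.3 Mb
Total: 43574.3 Mb = 5446.8 MB.
At 20 Mbps: 43574.3 / 20 = 2179 s ≈ 36.3 minutes.

36 minutes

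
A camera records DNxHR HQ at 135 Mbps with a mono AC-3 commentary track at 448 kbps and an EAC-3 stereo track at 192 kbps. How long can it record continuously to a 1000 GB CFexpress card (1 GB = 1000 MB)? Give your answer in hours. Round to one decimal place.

16.4 hours

Audio total: 448 + 192 = 640 kbps = 0.640 Mbps.
Total bitrate: 135 + 0.640 = 135.640 Mbps.
Capacity: 1000 GB = 8,000,000 Mb.
Recording time: 8,000,000 / 135.640 = 58,980 s ≈ 16.4 hours.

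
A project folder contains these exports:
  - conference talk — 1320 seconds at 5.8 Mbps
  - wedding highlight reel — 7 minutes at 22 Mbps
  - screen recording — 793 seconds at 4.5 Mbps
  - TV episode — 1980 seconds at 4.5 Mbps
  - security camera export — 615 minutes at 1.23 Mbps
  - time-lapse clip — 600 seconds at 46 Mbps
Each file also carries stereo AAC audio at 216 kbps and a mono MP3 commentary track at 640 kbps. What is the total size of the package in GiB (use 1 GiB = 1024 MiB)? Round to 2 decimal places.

16.10 GiB

Audio total: 216 + 640 = 856 kbps = 0.856 Mbps.
conference talk: 6.656 Mbps × 1320 s = 8785.9 Mb
wedding highlight reel: 22.856 Mbps × 420 s = 9599.5 Mb
screen recording: 5.356 Mbps × 793 s = 4247.3 Mb
TV episode: 5.356 Mbps × 1980 s = 10604.9 Mb
security camera export: 2.086 Mbps × 36900 s = 76973.4 Mb
time-lapse clip: 46.856 Mbps × 600 s = 28113.6 Mb
Total: 138324.6 Mb = 17290.6 MB.
= 16.10 GiB.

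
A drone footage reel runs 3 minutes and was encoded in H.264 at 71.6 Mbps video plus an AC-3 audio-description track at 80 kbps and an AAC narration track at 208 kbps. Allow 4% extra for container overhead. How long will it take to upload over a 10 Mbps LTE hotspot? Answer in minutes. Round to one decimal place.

3 min = 180 s
Audio total: 80 + 208 = 288 kbps = 0.288 Mbps.
Total bitrate: 71.888 Mbps.
File: 71.888 Mbps × 180 s = 12939.8 Mb.
With 4% container overhead: ×1.04. → 13457.4 Mb.
At 10 Mbps: 13457.4 / 10 = 1345.7 s ≈ 22.4 minutes.

22.4 minutes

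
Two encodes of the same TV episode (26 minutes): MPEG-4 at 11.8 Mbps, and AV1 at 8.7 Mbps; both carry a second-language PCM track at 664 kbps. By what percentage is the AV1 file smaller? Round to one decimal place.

26 min = 1560 s
Audio: 664 kbps = 0.664 Mbps.
MPEG-4: 12.464 Mbps × 1560 s = 19443.8 Mb = 2.264 GiB.
AV1: 9.364 Mbps × 1560 s = 14607.8 Mb = 1.701 GiB.
Reduction: (1 − 1.701/2.264) × 100 = 24.87%.

24.9%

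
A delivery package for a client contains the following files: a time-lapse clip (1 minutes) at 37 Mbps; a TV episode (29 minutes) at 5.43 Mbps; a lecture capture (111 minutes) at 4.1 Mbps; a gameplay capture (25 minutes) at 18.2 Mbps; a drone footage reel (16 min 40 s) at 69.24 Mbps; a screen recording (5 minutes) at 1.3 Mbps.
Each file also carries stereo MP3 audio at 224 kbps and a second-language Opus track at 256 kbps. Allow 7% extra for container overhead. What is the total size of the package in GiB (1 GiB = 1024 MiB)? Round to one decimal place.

17.6 GiB

Audio total: 224 + 256 = 480 kbps = 0.480 Mbps.
time-lapse clip: 37.480 Mbps × 60 s × 1.07 = 2406.2 Mb
TV episode: 5.910 Mbps × 1740 s × 1.07 = 11003.2 Mb
lecture capture: 4.580 Mbps × 6660 s × 1.07 = 32638.0 Mb
gameplay capture: 18.680 Mbps × 1500 s × 1.07 = 29981.4 Mb
drone footage reel: 69.720 Mbps × 1000 s × 1.07 = 74600.4 Mb
screen recording: 1.780 Mbps × 300 s × 1.07 = 571.4 Mb
Total: 151200.6 Mb = 18900.1 MB.
= 17.60 GiB.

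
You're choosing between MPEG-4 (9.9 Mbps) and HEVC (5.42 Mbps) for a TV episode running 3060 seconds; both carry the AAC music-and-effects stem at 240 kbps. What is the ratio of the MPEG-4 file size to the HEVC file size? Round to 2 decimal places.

Audio: 240 kbps = 0.240 Mbps.
MPEG-4: 10.140 Mbps × 3060 s = 31028.4 Mb = 3.879 GB.
HEVC: 5.660 Mbps × 3060 s = 17319.6 Mb = 2.165 GB.
Ratio: 3.879 / 2.165 = 1.792.

1.79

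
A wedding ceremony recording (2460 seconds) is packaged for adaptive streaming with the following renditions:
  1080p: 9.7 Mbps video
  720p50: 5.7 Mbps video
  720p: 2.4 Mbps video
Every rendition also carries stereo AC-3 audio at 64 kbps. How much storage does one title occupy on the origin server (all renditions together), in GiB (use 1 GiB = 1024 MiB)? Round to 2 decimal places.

Audio: 64 kbps = 0.064 Mbps.
Sum of rendition bitrates: (9.7+0.064) + (5.7+0.064) + (2.4+0.064) = 17.992 Mbps.
× 2460 s = 44,260 Mb = 5,533 MB = 5.153 GiB.

5.15 GiB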